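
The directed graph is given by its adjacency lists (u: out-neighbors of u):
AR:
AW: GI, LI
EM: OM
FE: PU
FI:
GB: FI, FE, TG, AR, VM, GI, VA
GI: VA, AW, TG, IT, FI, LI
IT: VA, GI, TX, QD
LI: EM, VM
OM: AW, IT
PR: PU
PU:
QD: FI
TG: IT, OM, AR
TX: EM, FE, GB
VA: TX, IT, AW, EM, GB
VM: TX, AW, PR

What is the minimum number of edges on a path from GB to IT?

2

Level 0: GB
Level 1: AR, FE, FI, GI, TG, VA, VM
Level 2: AW, EM, IT, LI, OM, PR, PU, TX
Level 3: QD
IT first appears at level 2.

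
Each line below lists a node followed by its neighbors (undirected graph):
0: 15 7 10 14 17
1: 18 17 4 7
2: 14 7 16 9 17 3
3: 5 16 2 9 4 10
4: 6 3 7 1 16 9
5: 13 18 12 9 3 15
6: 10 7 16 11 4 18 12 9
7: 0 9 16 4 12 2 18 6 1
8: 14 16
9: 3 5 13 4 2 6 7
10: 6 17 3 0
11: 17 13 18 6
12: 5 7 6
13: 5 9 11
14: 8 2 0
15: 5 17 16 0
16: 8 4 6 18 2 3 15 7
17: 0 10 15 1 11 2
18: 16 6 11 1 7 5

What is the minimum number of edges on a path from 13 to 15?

2

Level 0: 13
Level 1: 5, 9, 11
Level 2: 2, 3, 4, 6, 7, 12, 15, 17, 18
Level 3: 0, 1, 10, 14, 16
Level 4: 8
15 first appears at level 2.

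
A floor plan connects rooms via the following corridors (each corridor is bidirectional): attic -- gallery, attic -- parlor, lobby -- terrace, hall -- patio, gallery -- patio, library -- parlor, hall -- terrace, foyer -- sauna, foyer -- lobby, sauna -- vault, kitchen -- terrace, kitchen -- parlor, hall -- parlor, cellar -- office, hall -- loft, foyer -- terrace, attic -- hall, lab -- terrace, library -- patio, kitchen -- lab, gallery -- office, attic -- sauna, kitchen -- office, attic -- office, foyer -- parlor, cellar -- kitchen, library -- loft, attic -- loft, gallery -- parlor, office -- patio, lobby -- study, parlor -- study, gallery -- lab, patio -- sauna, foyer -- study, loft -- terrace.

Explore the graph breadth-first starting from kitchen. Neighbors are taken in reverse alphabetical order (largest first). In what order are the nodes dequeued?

kitchen terrace parlor office lab cellar loft lobby hall foyer study library gallery attic patio sauna vault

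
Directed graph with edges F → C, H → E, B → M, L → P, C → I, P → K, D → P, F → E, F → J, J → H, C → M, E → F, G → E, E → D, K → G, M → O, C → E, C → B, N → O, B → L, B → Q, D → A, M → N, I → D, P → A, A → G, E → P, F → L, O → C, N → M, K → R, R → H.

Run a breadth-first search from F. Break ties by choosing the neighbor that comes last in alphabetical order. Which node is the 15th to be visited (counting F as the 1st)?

N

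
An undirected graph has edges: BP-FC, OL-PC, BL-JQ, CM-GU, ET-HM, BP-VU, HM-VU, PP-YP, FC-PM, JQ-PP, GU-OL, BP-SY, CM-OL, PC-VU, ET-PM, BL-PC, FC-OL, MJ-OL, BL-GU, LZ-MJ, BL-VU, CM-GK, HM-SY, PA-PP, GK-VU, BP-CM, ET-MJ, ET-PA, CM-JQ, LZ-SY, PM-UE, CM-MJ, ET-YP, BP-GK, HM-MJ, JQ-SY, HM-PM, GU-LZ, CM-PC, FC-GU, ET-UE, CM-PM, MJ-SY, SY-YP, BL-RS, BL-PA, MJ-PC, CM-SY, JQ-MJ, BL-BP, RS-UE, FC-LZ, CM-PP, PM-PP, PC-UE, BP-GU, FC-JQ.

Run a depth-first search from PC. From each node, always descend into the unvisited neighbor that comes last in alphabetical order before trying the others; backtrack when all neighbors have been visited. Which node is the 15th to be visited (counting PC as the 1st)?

Visit PC
PC → VU
VU → HM
HM → SY
SY → YP
YP → PP
PP → PM
PM → UE
UE → RS
RS → BL
BL → PA
PA → ET
ET → MJ
MJ → OL
OL → GU
GU → LZ
LZ → FC
FC → JQ
JQ → CM
CM → GK
GK → BP

Visit order: PC, VU, HM, SY, YP, PP, PM, UE, RS, BL, PA, ET, MJ, OL, GU, LZ, FC, JQ, CM, GK, BP

GU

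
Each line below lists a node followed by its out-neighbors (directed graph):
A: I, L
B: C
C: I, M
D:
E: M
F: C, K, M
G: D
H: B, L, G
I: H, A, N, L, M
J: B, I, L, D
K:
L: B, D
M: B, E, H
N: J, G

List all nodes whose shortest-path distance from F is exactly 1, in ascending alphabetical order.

Level 0: F
Level 1: C, K, M
Level 2: B, E, H, I
Level 3: A, G, L, N
Level 4: D, J

C, K, M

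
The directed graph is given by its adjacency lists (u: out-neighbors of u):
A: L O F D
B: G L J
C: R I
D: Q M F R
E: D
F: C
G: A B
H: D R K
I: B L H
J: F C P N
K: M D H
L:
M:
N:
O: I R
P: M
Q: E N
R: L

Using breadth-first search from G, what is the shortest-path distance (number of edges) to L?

Level 0: G
Level 1: A, B
Level 2: D, F, J, L, O
Level 3: C, I, M, N, P, Q, R
Level 4: E, H
Level 5: K
L first appears at level 2.

2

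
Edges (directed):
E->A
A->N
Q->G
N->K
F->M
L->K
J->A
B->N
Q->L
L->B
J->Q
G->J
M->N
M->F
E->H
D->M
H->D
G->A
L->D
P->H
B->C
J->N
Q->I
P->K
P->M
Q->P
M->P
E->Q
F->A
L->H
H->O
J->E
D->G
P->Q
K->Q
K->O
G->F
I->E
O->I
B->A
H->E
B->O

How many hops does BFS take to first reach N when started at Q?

Level 0: Q
Level 1: G, I, L, P
Level 2: A, B, D, E, F, H, J, K, M
Level 3: C, N, O
N first appears at level 3.

3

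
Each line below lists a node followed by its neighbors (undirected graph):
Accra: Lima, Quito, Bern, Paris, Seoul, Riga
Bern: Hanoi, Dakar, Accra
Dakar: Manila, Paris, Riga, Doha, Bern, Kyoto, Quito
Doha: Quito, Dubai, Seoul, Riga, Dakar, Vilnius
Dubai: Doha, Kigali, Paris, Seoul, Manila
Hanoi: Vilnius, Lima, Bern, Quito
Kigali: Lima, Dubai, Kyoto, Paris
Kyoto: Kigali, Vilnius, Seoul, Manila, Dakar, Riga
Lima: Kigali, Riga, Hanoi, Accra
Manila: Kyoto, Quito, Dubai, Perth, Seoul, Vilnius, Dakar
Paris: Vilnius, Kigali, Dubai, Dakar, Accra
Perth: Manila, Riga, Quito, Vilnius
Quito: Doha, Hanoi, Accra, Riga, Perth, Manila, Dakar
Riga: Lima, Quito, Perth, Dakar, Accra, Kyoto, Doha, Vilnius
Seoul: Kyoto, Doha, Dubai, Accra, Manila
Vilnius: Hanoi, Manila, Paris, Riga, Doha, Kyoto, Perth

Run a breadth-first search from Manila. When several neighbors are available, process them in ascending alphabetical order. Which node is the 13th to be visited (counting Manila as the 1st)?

Kigali

Visit Manila; enqueue Dakar, Dubai, Kyoto, Perth, Quito, Seoul, Vilnius → queue [Dakar, Dubai, Kyoto, Perth, Quito, Seoul, Vilnius]
Visit Dakar; enqueue Bern, Doha, Paris, Riga → queue [Dubai, Kyoto, Perth, Quito, Seoul, Vilnius, Bern, Doha, Paris, Riga]
Visit Dubai; enqueue Kigali → queue [Kyoto, Perth, Quito, Seoul, Vilnius, Bern, Doha, Paris, Riga, Kigali]
Visit Kyoto → queue [Perth, Quito, Seoul, Vilnius, Bern, Doha, Paris, Riga, Kigali]
Visit Perth → queue [Quito, Seoul, Vilnius, Bern, Doha, Paris, Riga, Kigali]
Visit Quito; enqueue Accra, Hanoi → queue [Seoul, Vilnius, Bern, Doha, Paris, Riga, Kigali, Accra, Hanoi]
Visit Seoul → queue [Vilnius, Bern, Doha, Paris, Riga, Kigali, Accra, Hanoi]
Visit Vilnius → queue [Bern, Doha, Paris, Riga, Kigali, Accra, Hanoi]
Visit Bern → queue [Doha, Paris, Riga, Kigali, Accra, Hanoi]
Visit Doha → queue [Paris, Riga, Kigali, Accra, Hanoi]
Visit Paris → queue [Riga, Kigali, Accra, Hanoi]
Visit Riga; enqueue Lima → queue [Kigali, Accra, Hanoi, Lima]
Visit Kigali → queue [Accra, Hanoi, Lima]
Visit Accra → queue [Hanoi, Lima]
Visit Hanoi → queue [Lima]
Visit Lima → queue []

Visit order: Manila, Dakar, Dubai, Kyoto, Perth, Quito, Seoul, Vilnius, Bern, Doha, Paris, Riga, Kigali, Accra, Hanoi, Lima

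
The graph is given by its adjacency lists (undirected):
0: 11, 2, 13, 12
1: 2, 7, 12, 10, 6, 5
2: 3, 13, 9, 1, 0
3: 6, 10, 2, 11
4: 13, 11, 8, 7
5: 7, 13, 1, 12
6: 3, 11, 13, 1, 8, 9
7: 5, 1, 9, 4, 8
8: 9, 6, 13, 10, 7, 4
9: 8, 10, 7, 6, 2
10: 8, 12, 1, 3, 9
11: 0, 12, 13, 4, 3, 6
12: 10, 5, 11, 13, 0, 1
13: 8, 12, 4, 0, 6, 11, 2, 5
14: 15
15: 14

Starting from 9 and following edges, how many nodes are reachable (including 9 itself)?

14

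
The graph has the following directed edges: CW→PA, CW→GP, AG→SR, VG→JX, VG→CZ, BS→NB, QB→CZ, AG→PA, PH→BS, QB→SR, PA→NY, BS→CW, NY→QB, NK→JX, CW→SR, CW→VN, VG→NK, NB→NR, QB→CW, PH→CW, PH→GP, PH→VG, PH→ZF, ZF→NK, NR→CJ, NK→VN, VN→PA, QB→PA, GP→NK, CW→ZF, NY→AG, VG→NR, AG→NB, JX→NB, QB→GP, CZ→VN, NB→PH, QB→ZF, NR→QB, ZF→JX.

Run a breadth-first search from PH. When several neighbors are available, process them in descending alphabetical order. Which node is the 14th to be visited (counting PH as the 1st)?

NB

Visit PH; enqueue ZF, VG, GP, CW, BS → queue [ZF, VG, GP, CW, BS]
Visit ZF; enqueue NK, JX → queue [VG, GP, CW, BS, NK, JX]
Visit VG; enqueue NR, CZ → queue [GP, CW, BS, NK, JX, NR, CZ]
Visit GP → queue [CW, BS, NK, JX, NR, CZ]
Visit CW; enqueue VN, SR, PA → queue [BS, NK, JX, NR, CZ, VN, SR, PA]
Visit BS; enqueue NB → queue [NK, JX, NR, CZ, VN, SR, PA, NB]
Visit NK → queue [JX, NR, CZ, VN, SR, PA, NB]
Visit JX → queue [NR, CZ, VN, SR, PA, NB]
Visit NR; enqueue QB, CJ → queue [CZ, VN, SR, PA, NB, QB, CJ]
Visit CZ → queue [VN, SR, PA, NB, QB, CJ]
Visit VN → queue [SR, PA, NB, QB, CJ]
Visit SR → queue [PA, NB, QB, CJ]
Visit PA; enqueue NY → queue [NB, QB, CJ, NY]
Visit NB → queue [QB, CJ, NY]
Visit QB → queue [CJ, NY]
Visit CJ → queue [NY]
Visit NY; enqueue AG → queue [AG]
Visit AG → queue []

Visit order: PH, ZF, VG, GP, CW, BS, NK, JX, NR, CZ, VN, SR, PA, NB, QB, CJ, NY, AG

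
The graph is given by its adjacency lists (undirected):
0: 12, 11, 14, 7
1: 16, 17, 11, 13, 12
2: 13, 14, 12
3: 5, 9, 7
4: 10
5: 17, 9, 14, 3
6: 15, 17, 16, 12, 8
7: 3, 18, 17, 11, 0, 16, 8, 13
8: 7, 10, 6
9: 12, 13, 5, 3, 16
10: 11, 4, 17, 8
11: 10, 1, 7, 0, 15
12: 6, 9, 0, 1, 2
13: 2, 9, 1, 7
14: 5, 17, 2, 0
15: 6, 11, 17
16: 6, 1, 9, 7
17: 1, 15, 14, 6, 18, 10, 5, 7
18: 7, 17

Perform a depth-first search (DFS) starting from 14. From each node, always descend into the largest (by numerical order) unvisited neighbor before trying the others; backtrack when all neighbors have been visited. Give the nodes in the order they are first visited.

Visit 14
14 → 17
17 → 18
18 → 7
7 → 16
16 → 9
9 → 13
13 → 2
2 → 12
12 → 6
6 → 15
15 → 11
11 → 10
10 → 8
10 → 4
11 → 1
11 → 0
9 → 5
5 → 3

14 17 18 7 16 9 13 2 12 6 15 11 10 8 4 1 0 5 3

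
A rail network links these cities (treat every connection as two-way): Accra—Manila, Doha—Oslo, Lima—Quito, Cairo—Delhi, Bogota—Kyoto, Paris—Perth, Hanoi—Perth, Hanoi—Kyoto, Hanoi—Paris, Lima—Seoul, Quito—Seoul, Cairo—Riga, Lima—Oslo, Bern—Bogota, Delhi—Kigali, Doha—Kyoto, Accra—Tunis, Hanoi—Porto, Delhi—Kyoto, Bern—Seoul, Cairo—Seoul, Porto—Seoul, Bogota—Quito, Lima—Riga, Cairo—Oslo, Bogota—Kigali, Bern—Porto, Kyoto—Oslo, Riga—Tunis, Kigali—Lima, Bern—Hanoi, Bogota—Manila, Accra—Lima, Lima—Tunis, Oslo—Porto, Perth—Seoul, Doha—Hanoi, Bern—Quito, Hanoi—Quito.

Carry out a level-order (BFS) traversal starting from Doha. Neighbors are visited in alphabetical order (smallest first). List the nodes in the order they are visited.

Visit Doha; enqueue Hanoi, Kyoto, Oslo → queue [Hanoi, Kyoto, Oslo]
Visit Hanoi; enqueue Bern, Paris, Perth, Porto, Quito → queue [Kyoto, Oslo, Bern, Paris, Perth, Porto, Quito]
Visit Kyoto; enqueue Bogota, Delhi → queue [Oslo, Bern, Paris, Perth, Porto, Quito, Bogota, Delhi]
Visit Oslo; enqueue Cairo, Lima → queue [Bern, Paris, Perth, Porto, Quito, Bogota, Delhi, Cairo, Lima]
Visit Bern; enqueue Seoul → queue [Paris, Perth, Porto, Quito, Bogota, Delhi, Cairo, Lima, Seoul]
Visit Paris → queue [Perth, Porto, Quito, Bogota, Delhi, Cairo, Lima, Seoul]
Visit Perth → queue [Porto, Quito, Bogota, Delhi, Cairo, Lima, Seoul]
Visit Porto → queue [Quito, Bogota, Delhi, Cairo, Lima, Seoul]
Visit Quito → queue [Bogota, Delhi, Cairo, Lima, Seoul]
Visit Bogota; enqueue Kigali, Manila → queue [Delhi, Cairo, Lima, Seoul, Kigali, Manila]
Visit Delhi → queue [Cairo, Lima, Seoul, Kigali, Manila]
Visit Cairo; enqueue Riga → queue [Lima, Seoul, Kigali, Manila, Riga]
Visit Lima; enqueue Accra, Tunis → queue [Seoul, Kigali, Manila, Riga, Accra, Tunis]
Visit Seoul → queue [Kigali, Manila, Riga, Accra, Tunis]
Visit Kigali → queue [Manila, Riga, Accra, Tunis]
Visit Manila → queue [Riga, Accra, Tunis]
Visit Riga → queue [Accra, Tunis]
Visit Accra → queue [Tunis]
Visit Tunis → queue []

Doha, Hanoi, Kyoto, Oslo, Bern, Paris, Perth, Porto, Quito, Bogota, Delhi, Cairo, Lima, Seoul, Kigali, Manila, Riga, Accra, Tunis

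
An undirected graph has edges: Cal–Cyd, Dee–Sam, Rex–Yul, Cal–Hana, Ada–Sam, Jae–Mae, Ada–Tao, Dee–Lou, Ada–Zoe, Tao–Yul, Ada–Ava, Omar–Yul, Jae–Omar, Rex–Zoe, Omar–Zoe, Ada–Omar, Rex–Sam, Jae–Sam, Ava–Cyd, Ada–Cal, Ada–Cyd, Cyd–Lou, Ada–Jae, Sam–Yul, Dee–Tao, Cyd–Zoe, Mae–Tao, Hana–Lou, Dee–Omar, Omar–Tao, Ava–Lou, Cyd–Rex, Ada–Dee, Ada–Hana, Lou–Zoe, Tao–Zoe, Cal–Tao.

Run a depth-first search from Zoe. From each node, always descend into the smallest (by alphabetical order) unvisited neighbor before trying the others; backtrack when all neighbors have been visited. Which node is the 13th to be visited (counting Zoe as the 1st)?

Yul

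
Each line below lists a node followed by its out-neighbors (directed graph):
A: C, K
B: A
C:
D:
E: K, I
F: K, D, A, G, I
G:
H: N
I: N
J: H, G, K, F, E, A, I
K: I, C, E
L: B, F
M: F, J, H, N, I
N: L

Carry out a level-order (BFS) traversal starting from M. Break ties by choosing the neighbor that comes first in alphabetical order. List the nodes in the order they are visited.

M -> F -> H -> I -> J -> N -> A -> D -> G -> K -> E -> L -> C -> B

Visit M; enqueue F, H, I, J, N → queue [F, H, I, J, N]
Visit F; enqueue A, D, G, K → queue [H, I, J, N, A, D, G, K]
Visit H → queue [I, J, N, A, D, G, K]
Visit I → queue [J, N, A, D, G, K]
Visit J; enqueue E → queue [N, A, D, G, K, E]
Visit N; enqueue L → queue [A, D, G, K, E, L]
Visit A; enqueue C → queue [D, G, K, E, L, C]
Visit D → queue [G, K, E, L, C]
Visit G → queue [K, E, L, C]
Visit K → queue [E, L, C]
Visit E → queue [L, C]
Visit L; enqueue B → queue [C, B]
Visit C → queue [B]
Visit B → queue []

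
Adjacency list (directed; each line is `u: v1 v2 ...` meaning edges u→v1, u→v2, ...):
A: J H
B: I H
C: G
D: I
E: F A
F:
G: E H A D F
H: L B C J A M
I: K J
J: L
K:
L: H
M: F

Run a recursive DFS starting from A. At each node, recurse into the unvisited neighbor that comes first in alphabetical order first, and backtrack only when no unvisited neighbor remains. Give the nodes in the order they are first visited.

A, H, B, I, J, L, K, C, G, D, E, F, M

Visit A
A → H
H → B
B → I
I → J
J → L
I → K
H → C
C → G
G → D
G → E
E → F
H → M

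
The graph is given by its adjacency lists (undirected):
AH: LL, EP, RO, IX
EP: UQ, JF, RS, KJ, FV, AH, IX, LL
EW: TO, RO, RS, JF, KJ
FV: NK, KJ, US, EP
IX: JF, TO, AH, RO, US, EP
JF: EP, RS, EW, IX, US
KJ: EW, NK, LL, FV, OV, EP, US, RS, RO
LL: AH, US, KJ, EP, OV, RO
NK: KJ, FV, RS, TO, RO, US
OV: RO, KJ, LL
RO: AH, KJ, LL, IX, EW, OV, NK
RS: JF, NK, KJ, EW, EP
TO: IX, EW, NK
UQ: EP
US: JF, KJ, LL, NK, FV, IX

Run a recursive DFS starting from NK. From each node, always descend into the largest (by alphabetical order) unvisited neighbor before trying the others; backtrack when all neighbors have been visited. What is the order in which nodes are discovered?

Visit NK
NK → US
US → LL
LL → RO
RO → OV
OV → KJ
KJ → RS
RS → JF
JF → IX
IX → TO
TO → EW
IX → EP
EP → UQ
EP → FV
EP → AH

NK -> US -> LL -> RO -> OV -> KJ -> RS -> JF -> IX -> TO -> EW -> EP -> UQ -> FV -> AH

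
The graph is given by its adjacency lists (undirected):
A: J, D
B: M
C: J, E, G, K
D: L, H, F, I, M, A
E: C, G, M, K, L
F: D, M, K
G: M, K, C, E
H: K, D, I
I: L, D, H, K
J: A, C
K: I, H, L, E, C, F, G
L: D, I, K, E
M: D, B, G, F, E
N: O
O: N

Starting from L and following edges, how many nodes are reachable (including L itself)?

13

BFS from L visits: L, K, I, E, D, H, G, F, C, M, A, J, B
Reachable nodes: 13 of 15 total.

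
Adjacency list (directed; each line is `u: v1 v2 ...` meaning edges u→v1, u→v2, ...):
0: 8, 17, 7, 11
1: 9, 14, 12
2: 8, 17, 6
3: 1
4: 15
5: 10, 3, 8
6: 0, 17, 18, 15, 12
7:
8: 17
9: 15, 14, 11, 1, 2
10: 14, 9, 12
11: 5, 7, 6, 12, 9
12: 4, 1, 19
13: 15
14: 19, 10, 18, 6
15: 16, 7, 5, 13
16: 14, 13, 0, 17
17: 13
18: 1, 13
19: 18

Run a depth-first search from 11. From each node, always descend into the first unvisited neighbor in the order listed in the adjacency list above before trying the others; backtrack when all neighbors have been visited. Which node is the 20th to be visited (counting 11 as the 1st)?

3

Visit 11
11 → 5
5 → 10
10 → 14
14 → 19
19 → 18
18 → 1
1 → 9
9 → 15
15 → 16
16 → 13
16 → 0
0 → 8
8 → 17
0 → 7
9 → 2
2 → 6
6 → 12
12 → 4
5 → 3

Visit order: 11, 5, 10, 14, 19, 18, 1, 9, 15, 16, 13, 0, 8, 17, 7, 2, 6, 12, 4, 3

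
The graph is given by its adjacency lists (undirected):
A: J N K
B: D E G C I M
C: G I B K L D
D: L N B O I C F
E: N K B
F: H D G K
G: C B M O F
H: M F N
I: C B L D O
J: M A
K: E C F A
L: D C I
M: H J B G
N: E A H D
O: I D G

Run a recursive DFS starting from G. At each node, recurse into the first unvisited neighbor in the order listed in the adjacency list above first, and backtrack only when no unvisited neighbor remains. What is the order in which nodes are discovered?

G, C, I, B, D, L, N, E, K, F, H, M, J, A, O

Visit G
G → C
C → I
I → B
B → D
D → L
D → N
N → E
E → K
K → F
F → H
H → M
M → J
J → A
D → O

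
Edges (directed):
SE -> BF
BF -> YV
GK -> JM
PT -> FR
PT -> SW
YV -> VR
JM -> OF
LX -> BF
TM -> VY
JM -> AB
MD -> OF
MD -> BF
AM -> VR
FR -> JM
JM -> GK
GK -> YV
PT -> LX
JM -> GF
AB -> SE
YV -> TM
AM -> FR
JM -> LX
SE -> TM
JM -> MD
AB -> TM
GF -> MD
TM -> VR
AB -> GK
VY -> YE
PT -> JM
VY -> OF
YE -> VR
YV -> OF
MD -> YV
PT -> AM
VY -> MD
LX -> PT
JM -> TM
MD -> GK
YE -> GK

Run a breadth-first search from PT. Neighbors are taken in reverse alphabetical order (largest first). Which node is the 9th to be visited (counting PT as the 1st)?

OF

Visit PT; enqueue SW, LX, JM, FR, AM → queue [SW, LX, JM, FR, AM]
Visit SW → queue [LX, JM, FR, AM]
Visit LX; enqueue BF → queue [JM, FR, AM, BF]
Visit JM; enqueue TM, OF, MD, GK, GF, AB → queue [FR, AM, BF, TM, OF, MD, GK, GF, AB]
Visit FR → queue [AM, BF, TM, OF, MD, GK, GF, AB]
Visit AM; enqueue VR → queue [BF, TM, OF, MD, GK, GF, AB, VR]
Visit BF; enqueue YV → queue [TM, OF, MD, GK, GF, AB, VR, YV]
Visit TM; enqueue VY → queue [OF, MD, GK, GF, AB, VR, YV, VY]
Visit OF → queue [MD, GK, GF, AB, VR, YV, VY]
Visit MD → queue [GK, GF, AB, VR, YV, VY]
Visit GK → queue [GF, AB, VR, YV, VY]
Visit GF → queue [AB, VR, YV, VY]
Visit AB; enqueue SE → queue [VR, YV, VY, SE]
Visit VR → queue [YV, VY, SE]
Visit YV → queue [VY, SE]
Visit VY; enqueue YE → queue [SE, YE]
Visit SE → queue [YE]
Visit YE → queue []

Visit order: PT, SW, LX, JM, FR, AM, BF, TM, OF, MD, GK, GF, AB, VR, YV, VY, SE, YE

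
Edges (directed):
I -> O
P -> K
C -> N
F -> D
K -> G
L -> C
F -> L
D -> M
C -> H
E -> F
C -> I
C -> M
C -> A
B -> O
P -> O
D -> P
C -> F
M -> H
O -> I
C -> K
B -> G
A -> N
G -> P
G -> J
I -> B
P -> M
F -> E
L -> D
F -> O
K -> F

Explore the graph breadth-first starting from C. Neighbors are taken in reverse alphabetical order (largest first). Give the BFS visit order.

Visit C; enqueue N, M, K, I, H, F, A → queue [N, M, K, I, H, F, A]
Visit N → queue [M, K, I, H, F, A]
Visit M → queue [K, I, H, F, A]
Visit K; enqueue G → queue [I, H, F, A, G]
Visit I; enqueue O, B → queue [H, F, A, G, O, B]
Visit H → queue [F, A, G, O, B]
Visit F; enqueue L, E, D → queue [A, G, O, B, L, E, D]
Visit A → queue [G, O, B, L, E, D]
Visit G; enqueue P, J → queue [O, B, L, E, D, P, J]
Visit O → queue [B, L, E, D, P, J]
Visit B → queue [L, E, D, P, J]
Visit L → queue [E, D, P, J]
Visit E → queue [D, P, J]
Visit D → queue [P, J]
Visit P → queue [J]
Visit J → queue []

C -> N -> M -> K -> I -> H -> F -> A -> G -> O -> B -> L -> E -> D -> P -> J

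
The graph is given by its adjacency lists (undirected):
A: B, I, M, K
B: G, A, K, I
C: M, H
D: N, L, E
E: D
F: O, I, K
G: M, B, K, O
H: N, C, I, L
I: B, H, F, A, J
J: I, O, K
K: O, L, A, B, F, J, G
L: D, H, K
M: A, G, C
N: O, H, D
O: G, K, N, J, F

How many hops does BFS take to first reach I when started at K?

Level 0: K
Level 1: A, B, F, G, J, L, O
Level 2: D, H, I, M, N
Level 3: C, E
I first appears at level 2.

2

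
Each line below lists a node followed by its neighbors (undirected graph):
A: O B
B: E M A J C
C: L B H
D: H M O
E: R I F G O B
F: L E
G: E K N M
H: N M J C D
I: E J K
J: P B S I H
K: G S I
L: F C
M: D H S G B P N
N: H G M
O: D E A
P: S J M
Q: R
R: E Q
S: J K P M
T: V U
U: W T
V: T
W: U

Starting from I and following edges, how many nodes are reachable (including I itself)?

BFS from I visits: I, K, J, E, S, G, P, H, B, R, O, F, M, N, D, C, A, Q, L
Reachable nodes: 19 of 23 total.

19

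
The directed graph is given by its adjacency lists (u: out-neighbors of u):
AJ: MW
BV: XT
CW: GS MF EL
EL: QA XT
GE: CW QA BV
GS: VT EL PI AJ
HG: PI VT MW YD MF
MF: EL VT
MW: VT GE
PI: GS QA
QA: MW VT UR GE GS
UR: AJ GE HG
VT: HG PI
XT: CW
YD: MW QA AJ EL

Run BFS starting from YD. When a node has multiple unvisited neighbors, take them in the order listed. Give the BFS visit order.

Visit YD; enqueue MW, QA, AJ, EL → queue [MW, QA, AJ, EL]
Visit MW; enqueue VT, GE → queue [QA, AJ, EL, VT, GE]
Visit QA; enqueue UR, GS → queue [AJ, EL, VT, GE, UR, GS]
Visit AJ → queue [EL, VT, GE, UR, GS]
Visit EL; enqueue XT → queue [VT, GE, UR, GS, XT]
Visit VT; enqueue HG, PI → queue [GE, UR, GS, XT, HG, PI]
Visit GE; enqueue CW, BV → queue [UR, GS, XT, HG, PI, CW, BV]
Visit UR → queue [GS, XT, HG, PI, CW, BV]
Visit GS → queue [XT, HG, PI, CW, BV]
Visit XT → queue [HG, PI, CW, BV]
Visit HG; enqueue MF → queue [PI, CW, BV, MF]
Visit PI → queue [CW, BV, MF]
Visit CW → queue [BV, MF]
Visit BV → queue [MF]
Visit MF → queue []

YD -> MW -> QA -> AJ -> EL -> VT -> GE -> UR -> GS -> XT -> HG -> PI -> CW -> BV -> MF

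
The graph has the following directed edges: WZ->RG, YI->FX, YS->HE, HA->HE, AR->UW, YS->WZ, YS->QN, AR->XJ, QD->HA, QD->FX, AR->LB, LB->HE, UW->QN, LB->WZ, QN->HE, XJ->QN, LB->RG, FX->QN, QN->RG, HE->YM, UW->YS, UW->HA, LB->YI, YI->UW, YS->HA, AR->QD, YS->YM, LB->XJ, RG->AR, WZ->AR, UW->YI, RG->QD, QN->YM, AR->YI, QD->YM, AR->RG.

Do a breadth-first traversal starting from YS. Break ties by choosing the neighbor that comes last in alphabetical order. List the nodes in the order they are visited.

YS → YM → WZ → QN → HE → HA → RG → AR → QD → YI → XJ → UW → LB → FX

Visit YS; enqueue YM, WZ, QN, HE, HA → queue [YM, WZ, QN, HE, HA]
Visit YM → queue [WZ, QN, HE, HA]
Visit WZ; enqueue RG, AR → queue [QN, HE, HA, RG, AR]
Visit QN → queue [HE, HA, RG, AR]
Visit HE → queue [HA, RG, AR]
Visit HA → queue [RG, AR]
Visit RG; enqueue QD → queue [AR, QD]
Visit AR; enqueue YI, XJ, UW, LB → queue [QD, YI, XJ, UW, LB]
Visit QD; enqueue FX → queue [YI, XJ, UW, LB, FX]
Visit YI → queue [XJ, UW, LB, FX]
Visit XJ → queue [UW, LB, FX]
Visit UW → queue [LB, FX]
Visit LB → queue [FX]
Visit FX → queue []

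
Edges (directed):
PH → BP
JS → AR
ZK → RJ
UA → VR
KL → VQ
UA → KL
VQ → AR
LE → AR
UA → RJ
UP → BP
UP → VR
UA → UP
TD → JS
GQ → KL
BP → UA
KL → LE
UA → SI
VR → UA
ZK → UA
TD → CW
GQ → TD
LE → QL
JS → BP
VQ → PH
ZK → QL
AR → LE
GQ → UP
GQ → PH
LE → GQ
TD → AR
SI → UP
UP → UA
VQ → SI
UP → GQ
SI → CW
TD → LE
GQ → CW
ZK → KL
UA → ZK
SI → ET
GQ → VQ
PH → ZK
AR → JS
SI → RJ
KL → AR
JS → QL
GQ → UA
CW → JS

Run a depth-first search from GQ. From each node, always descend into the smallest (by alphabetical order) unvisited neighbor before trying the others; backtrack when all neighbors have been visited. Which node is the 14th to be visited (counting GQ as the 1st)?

Visit GQ
GQ → CW
CW → JS
JS → AR
AR → LE
LE → QL
JS → BP
BP → UA
UA → KL
KL → VQ
VQ → PH
PH → ZK
ZK → RJ
VQ → SI
SI → ET
SI → UP
UP → VR
GQ → TD

Visit order: GQ, CW, JS, AR, LE, QL, BP, UA, KL, VQ, PH, ZK, RJ, SI, ET, UP, VR, TD

SI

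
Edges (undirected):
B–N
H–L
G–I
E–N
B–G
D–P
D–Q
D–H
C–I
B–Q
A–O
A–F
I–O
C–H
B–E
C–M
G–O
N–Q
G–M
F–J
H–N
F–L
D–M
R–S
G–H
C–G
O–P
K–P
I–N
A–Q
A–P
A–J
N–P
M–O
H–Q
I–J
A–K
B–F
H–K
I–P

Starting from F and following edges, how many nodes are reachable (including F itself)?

17

BFS from F visits: F, A, B, J, L, K, O, P, Q, E, G, N, I, H, M, D, C
Reachable nodes: 17 of 19 total.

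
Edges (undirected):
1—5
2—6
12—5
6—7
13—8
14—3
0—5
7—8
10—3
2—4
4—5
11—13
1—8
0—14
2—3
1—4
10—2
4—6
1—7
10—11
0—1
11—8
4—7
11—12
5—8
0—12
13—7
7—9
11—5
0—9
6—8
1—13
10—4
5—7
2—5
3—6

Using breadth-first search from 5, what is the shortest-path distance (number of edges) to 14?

2

Level 0: 5
Level 1: 0, 1, 2, 4, 7, 8, 11, 12
Level 2: 3, 6, 9, 10, 13, 14
14 first appears at level 2.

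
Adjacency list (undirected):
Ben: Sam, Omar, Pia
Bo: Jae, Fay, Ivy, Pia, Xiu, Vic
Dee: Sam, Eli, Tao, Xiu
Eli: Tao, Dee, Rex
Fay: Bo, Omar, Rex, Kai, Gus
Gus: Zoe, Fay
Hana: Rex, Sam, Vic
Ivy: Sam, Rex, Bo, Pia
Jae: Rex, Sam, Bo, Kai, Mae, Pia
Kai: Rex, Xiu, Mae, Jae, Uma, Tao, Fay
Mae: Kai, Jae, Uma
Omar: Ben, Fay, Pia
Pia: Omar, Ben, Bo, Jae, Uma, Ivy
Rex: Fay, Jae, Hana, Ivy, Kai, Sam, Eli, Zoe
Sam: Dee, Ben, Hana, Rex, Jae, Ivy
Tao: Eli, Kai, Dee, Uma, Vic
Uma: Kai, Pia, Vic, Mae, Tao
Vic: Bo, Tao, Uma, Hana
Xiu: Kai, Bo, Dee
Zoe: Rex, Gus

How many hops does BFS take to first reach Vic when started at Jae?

Level 0: Jae
Level 1: Bo, Kai, Mae, Pia, Rex, Sam
Level 2: Ben, Dee, Eli, Fay, Hana, Ivy, Omar, Tao, Uma, Vic, Xiu, Zoe
Level 3: Gus
Vic first appears at level 2.

2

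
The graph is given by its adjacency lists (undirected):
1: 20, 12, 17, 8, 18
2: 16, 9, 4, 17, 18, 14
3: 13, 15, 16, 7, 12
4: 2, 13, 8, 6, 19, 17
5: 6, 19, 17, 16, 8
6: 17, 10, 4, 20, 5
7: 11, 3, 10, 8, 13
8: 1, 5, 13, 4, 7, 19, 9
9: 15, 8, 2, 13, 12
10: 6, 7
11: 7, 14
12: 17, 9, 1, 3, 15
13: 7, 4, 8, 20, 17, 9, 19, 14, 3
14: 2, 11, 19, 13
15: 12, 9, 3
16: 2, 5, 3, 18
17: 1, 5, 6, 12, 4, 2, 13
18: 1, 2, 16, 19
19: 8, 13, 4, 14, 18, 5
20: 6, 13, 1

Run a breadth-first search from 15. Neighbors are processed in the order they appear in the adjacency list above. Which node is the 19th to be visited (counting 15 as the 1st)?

11

Visit 15; enqueue 12, 9, 3 → queue [12, 9, 3]
Visit 12; enqueue 17, 1 → queue [9, 3, 17, 1]
Visit 9; enqueue 8, 2, 13 → queue [3, 17, 1, 8, 2, 13]
Visit 3; enqueue 16, 7 → queue [17, 1, 8, 2, 13, 16, 7]
Visit 17; enqueue 5, 6, 4 → queue [1, 8, 2, 13, 16, 7, 5, 6, 4]
Visit 1; enqueue 20, 18 → queue [8, 2, 13, 16, 7, 5, 6, 4, 20, 18]
Visit 8; enqueue 19 → queue [2, 13, 16, 7, 5, 6, 4, 20, 18, 19]
Visit 2; enqueue 14 → queue [13, 16, 7, 5, 6, 4, 20, 18, 19, 14]
Visit 13 → queue [16, 7, 5, 6, 4, 20, 18, 19, 14]
Visit 16 → queue [7, 5, 6, 4, 20, 18, 19, 14]
Visit 7; enqueue 11, 10 → queue [5, 6, 4, 20, 18, 19, 14, 11, 10]
Visit 5 → queue [6, 4, 20, 18, 19, 14, 11, 10]
Visit 6 → queue [4, 20, 18, 19, 14, 11, 10]
Visit 4 → queue [20, 18, 19, 14, 11, 10]
Visit 20 → queue [18, 19, 14, 11, 10]
Visit 18 → queue [19, 14, 11, 10]
Visit 19 → queue [14, 11, 10]
Visit 14 → queue [11, 10]
Visit 11 → queue [10]
Visit 10 → queue []

Visit order: 15, 12, 9, 3, 17, 1, 8, 2, 13, 16, 7, 5, 6, 4, 20, 18, 19, 14, 11, 10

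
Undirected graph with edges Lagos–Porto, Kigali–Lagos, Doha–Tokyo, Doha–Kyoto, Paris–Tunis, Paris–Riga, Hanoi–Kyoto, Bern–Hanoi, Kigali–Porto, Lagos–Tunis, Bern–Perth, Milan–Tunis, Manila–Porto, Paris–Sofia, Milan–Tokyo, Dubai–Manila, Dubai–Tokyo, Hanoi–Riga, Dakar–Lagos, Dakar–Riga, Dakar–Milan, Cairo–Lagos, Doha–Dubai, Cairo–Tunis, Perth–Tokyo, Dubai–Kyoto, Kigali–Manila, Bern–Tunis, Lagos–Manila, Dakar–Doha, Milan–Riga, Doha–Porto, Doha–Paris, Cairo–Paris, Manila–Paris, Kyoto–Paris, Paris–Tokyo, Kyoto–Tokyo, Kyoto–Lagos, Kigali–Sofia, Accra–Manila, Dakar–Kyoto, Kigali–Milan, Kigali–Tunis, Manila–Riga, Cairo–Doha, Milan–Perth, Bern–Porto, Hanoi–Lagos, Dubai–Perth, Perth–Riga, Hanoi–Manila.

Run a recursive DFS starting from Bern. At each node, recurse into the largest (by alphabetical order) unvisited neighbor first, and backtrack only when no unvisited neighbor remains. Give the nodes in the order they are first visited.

Bern, Tunis, Paris, Tokyo, Perth, Riga, Milan, Kigali, Sofia, Porto, Manila, Lagos, Kyoto, Hanoi, Dubai, Doha, Dakar, Cairo, Accra

Visit Bern
Bern → Tunis
Tunis → Paris
Paris → Tokyo
Tokyo → Perth
Perth → Riga
Riga → Milan
Milan → Kigali
Kigali → Sofia
Kigali → Porto
Porto → Manila
Manila → Lagos
Lagos → Kyoto
Kyoto → Hanoi
Kyoto → Dubai
Dubai → Doha
Doha → Dakar
Doha → Cairo
Manila → Accra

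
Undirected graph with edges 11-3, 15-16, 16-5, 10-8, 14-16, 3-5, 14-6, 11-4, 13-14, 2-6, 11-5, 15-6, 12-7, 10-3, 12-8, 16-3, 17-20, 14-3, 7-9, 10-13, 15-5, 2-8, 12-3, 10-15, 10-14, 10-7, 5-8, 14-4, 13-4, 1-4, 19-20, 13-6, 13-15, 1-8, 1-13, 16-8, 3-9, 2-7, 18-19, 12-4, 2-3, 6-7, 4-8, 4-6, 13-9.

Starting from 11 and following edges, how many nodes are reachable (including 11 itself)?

BFS from 11 visits: 11, 5, 4, 3, 16, 15, 8, 14, 13, 12, 6, 1, 10, 9, 2, 7
Reachable nodes: 16 of 20 total.

16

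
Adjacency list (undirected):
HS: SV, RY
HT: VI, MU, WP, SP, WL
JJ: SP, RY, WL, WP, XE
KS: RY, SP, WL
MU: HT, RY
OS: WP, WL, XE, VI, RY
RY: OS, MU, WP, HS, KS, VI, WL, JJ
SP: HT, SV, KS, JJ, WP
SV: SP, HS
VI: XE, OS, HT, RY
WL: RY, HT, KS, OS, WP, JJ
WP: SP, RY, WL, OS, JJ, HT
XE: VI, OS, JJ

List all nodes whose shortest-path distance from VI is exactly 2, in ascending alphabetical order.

HS, JJ, KS, MU, SP, WL, WP

Level 0: VI
Level 1: HT, OS, RY, XE
Level 2: HS, JJ, KS, MU, SP, WL, WP
Level 3: SV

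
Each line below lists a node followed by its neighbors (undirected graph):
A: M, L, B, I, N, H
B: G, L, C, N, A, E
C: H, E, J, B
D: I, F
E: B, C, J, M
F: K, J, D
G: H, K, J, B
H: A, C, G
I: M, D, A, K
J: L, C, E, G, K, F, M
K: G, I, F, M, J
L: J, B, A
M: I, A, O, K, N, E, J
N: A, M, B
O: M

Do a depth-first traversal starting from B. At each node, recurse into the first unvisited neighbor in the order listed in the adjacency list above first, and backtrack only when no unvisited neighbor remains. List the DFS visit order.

B -> G -> H -> A -> M -> I -> D -> F -> K -> J -> L -> C -> E -> O -> N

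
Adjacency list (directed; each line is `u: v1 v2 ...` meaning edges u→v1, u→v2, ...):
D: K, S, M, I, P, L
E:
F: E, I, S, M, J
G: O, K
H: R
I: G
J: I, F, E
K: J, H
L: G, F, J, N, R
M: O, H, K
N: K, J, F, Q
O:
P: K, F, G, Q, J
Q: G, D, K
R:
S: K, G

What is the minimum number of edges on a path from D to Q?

Level 0: D
Level 1: I, K, L, M, P, S
Level 2: F, G, H, J, N, O, Q, R
Level 3: E
Q first appears at level 2.

2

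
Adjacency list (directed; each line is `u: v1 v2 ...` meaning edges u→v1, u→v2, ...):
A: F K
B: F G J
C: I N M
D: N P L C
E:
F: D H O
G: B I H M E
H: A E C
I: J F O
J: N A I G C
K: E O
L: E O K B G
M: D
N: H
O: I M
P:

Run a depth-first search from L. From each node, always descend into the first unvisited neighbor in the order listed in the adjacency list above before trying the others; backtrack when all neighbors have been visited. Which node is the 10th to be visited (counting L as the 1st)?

D

Visit L
L → E
L → O
O → I
I → J
J → N
N → H
H → A
A → F
F → D
D → P
D → C
C → M
A → K
J → G
G → B

Visit order: L, E, O, I, J, N, H, A, F, D, P, C, M, K, G, B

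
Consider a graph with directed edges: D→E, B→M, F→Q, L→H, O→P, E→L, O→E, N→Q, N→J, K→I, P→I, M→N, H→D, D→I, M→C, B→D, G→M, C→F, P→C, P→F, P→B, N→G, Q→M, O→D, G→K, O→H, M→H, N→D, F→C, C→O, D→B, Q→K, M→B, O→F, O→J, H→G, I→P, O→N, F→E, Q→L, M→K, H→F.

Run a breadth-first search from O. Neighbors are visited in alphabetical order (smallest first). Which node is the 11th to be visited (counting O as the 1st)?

L

Visit O; enqueue D, E, F, H, J, N, P → queue [D, E, F, H, J, N, P]
Visit D; enqueue B, I → queue [E, F, H, J, N, P, B, I]
Visit E; enqueue L → queue [F, H, J, N, P, B, I, L]
Visit F; enqueue C, Q → queue [H, J, N, P, B, I, L, C, Q]
Visit H; enqueue G → queue [J, N, P, B, I, L, C, Q, G]
Visit J → queue [N, P, B, I, L, C, Q, G]
Visit N → queue [P, B, I, L, C, Q, G]
Visit P → queue [B, I, L, C, Q, G]
Visit B; enqueue M → queue [I, L, C, Q, G, M]
Visit I → queue [L, C, Q, G, M]
Visit L → queue [C, Q, G, M]
Visit C → queue [Q, G, M]
Visit Q; enqueue K → queue [G, M, K]
Visit G → queue [M, K]
Visit M → queue [K]
Visit K → queue []

Visit order: O, D, E, F, H, J, N, P, B, I, L, C, Q, G, M, K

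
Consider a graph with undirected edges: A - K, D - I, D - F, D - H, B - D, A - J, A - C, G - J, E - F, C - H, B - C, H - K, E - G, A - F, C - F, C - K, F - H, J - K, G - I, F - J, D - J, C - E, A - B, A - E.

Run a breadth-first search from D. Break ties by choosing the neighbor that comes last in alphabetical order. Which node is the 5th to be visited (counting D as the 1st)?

F

Visit D; enqueue J, I, H, F, B → queue [J, I, H, F, B]
Visit J; enqueue K, G, A → queue [I, H, F, B, K, G, A]
Visit I → queue [H, F, B, K, G, A]
Visit H; enqueue C → queue [F, B, K, G, A, C]
Visit F; enqueue E → queue [B, K, G, A, C, E]
Visit B → queue [K, G, A, C, E]
Visit K → queue [G, A, C, E]
Visit G → queue [A, C, E]
Visit A → queue [C, E]
Visit C → queue [E]
Visit E → queue []

Visit order: D, J, I, H, F, B, K, G, A, C, E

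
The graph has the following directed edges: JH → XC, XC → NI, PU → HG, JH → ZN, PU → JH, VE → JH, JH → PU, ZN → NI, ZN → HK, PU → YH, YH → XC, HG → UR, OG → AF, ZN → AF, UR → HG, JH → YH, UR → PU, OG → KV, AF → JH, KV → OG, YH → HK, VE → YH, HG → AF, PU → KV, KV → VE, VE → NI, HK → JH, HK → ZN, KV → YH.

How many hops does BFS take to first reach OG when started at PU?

2

Level 0: PU
Level 1: HG, JH, KV, YH
Level 2: AF, HK, OG, UR, VE, XC, ZN
Level 3: NI
OG first appears at level 2.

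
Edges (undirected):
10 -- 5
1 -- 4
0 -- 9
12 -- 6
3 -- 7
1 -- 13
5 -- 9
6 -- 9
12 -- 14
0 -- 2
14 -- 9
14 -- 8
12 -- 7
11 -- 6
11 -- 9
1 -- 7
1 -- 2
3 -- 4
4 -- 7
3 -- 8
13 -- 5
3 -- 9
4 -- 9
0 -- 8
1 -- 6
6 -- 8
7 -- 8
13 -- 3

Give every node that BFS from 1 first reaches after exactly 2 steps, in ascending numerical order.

0, 3, 5, 8, 9, 11, 12

Level 0: 1
Level 1: 2, 4, 6, 7, 13
Level 2: 0, 3, 5, 8, 9, 11, 12
Level 3: 10, 14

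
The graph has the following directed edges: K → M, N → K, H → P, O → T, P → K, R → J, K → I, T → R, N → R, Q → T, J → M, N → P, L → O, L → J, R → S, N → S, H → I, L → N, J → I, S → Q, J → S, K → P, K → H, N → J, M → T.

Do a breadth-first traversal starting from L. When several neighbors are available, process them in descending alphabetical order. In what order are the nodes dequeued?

Visit L; enqueue O, N, J → queue [O, N, J]
Visit O; enqueue T → queue [N, J, T]
Visit N; enqueue S, R, P, K → queue [J, T, S, R, P, K]
Visit J; enqueue M, I → queue [T, S, R, P, K, M, I]
Visit T → queue [S, R, P, K, M, I]
Visit S; enqueue Q → queue [R, P, K, M, I, Q]
Visit R → queue [P, K, M, I, Q]
Visit P → queue [K, M, I, Q]
Visit K; enqueue H → queue [M, I, Q, H]
Visit M → queue [I, Q, H]
Visit I → queue [Q, H]
Visit Q → queue [H]
Visit H → queue []

L, O, N, J, T, S, R, P, K, M, I, Q, H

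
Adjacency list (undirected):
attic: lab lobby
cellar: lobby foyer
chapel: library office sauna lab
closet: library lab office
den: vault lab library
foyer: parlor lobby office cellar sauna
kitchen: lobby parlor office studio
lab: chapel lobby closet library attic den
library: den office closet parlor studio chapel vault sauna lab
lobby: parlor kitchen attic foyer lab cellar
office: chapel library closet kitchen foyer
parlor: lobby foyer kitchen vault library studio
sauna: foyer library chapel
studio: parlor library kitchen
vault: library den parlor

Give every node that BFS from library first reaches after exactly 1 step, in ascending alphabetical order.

chapel, closet, den, lab, office, parlor, sauna, studio, vault

Level 0: library
Level 1: chapel, closet, den, lab, office, parlor, sauna, studio, vault
Level 2: attic, foyer, kitchen, lobby
Level 3: cellar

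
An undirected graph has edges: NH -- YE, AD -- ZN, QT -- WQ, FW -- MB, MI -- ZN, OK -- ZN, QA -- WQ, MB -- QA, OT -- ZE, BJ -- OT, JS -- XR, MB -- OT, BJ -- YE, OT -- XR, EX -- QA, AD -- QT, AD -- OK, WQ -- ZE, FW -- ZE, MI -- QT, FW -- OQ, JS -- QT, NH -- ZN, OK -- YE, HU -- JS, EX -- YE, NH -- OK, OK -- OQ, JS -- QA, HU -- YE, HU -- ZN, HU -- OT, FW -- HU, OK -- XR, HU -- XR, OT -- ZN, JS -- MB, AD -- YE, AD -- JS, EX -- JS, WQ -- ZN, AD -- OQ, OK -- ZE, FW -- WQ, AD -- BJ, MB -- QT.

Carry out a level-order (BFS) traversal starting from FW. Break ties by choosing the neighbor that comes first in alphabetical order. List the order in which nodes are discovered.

FW, HU, MB, OQ, WQ, ZE, JS, OT, XR, YE, ZN, QA, QT, AD, OK, EX, BJ, NH, MI

Visit FW; enqueue HU, MB, OQ, WQ, ZE → queue [HU, MB, OQ, WQ, ZE]
Visit HU; enqueue JS, OT, XR, YE, ZN → queue [MB, OQ, WQ, ZE, JS, OT, XR, YE, ZN]
Visit MB; enqueue QA, QT → queue [OQ, WQ, ZE, JS, OT, XR, YE, ZN, QA, QT]
Visit OQ; enqueue AD, OK → queue [WQ, ZE, JS, OT, XR, YE, ZN, QA, QT, AD, OK]
Visit WQ → queue [ZE, JS, OT, XR, YE, ZN, QA, QT, AD, OK]
Visit ZE → queue [JS, OT, XR, YE, ZN, QA, QT, AD, OK]
Visit JS; enqueue EX → queue [OT, XR, YE, ZN, QA, QT, AD, OK, EX]
Visit OT; enqueue BJ → queue [XR, YE, ZN, QA, QT, AD, OK, EX, BJ]
Visit XR → queue [YE, ZN, QA, QT, AD, OK, EX, BJ]
Visit YE; enqueue NH → queue [ZN, QA, QT, AD, OK, EX, BJ, NH]
Visit ZN; enqueue MI → queue [QA, QT, AD, OK, EX, BJ, NH, MI]
Visit QA → queue [QT, AD, OK, EX, BJ, NH, MI]
Visit QT → queue [AD, OK, EX, BJ, NH, MI]
Visit AD → queue [OK, EX, BJ, NH, MI]
Visit OK → queue [EX, BJ, NH, MI]
Visit EX → queue [BJ, NH, MI]
Visit BJ → queue [NH, MI]
Visit NH → queue [MI]
Visit MI → queue []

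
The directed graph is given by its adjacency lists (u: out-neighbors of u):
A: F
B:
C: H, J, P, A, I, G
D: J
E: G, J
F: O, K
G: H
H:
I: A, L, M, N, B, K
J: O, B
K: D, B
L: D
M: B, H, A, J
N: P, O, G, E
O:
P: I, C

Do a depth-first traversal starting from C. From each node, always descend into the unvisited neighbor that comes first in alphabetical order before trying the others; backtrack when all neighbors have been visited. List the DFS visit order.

Visit C
C → A
A → F
F → K
K → B
K → D
D → J
J → O
C → G
G → H
C → I
I → L
I → M
I → N
N → E
N → P

C A F K B D J O G H I L M N E P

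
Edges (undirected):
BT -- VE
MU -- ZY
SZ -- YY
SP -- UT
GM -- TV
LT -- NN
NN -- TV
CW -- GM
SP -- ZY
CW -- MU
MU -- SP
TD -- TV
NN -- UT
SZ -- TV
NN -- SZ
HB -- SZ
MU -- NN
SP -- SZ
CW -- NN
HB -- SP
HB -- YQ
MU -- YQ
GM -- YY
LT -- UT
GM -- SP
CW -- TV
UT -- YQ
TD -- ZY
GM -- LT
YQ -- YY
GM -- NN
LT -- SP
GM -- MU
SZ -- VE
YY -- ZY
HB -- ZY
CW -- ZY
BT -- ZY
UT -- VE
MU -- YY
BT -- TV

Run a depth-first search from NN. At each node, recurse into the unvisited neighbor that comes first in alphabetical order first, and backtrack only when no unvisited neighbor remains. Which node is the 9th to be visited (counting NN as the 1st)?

BT

Visit NN
NN → CW
CW → GM
GM → LT
LT → SP
SP → HB
HB → SZ
SZ → TV
TV → BT
BT → VE
VE → UT
UT → YQ
YQ → MU
MU → YY
YY → ZY
ZY → TD

Visit order: NN, CW, GM, LT, SP, HB, SZ, TV, BT, VE, UT, YQ, MU, YY, ZY, TD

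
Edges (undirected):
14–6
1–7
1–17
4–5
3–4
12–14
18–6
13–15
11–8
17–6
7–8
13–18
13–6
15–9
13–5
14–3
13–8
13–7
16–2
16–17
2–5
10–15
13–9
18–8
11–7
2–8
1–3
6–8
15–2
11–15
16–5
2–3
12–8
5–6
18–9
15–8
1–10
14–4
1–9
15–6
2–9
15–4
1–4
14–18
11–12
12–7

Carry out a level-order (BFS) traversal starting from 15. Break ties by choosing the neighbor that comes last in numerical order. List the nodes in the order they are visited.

15 -> 13 -> 11 -> 10 -> 9 -> 8 -> 6 -> 4 -> 2 -> 18 -> 7 -> 5 -> 12 -> 1 -> 17 -> 14 -> 3 -> 16

Visit 15; enqueue 13, 11, 10, 9, 8, 6, 4, 2 → queue [13, 11, 10, 9, 8, 6, 4, 2]
Visit 13; enqueue 18, 7, 5 → queue [11, 10, 9, 8, 6, 4, 2, 18, 7, 5]
Visit 11; enqueue 12 → queue [10, 9, 8, 6, 4, 2, 18, 7, 5, 12]
Visit 10; enqueue 1 → queue [9, 8, 6, 4, 2, 18, 7, 5, 12, 1]
Visit 9 → queue [8, 6, 4, 2, 18, 7, 5, 12, 1]
Visit 8 → queue [6, 4, 2, 18, 7, 5, 12, 1]
Visit 6; enqueue 17, 14 → queue [4, 2, 18, 7, 5, 12, 1, 17, 14]
Visit 4; enqueue 3 → queue [2, 18, 7, 5, 12, 1, 17, 14, 3]
Visit 2; enqueue 16 → queue [18, 7, 5, 12, 1, 17, 14, 3, 16]
Visit 18 → queue [7, 5, 12, 1, 17, 14, 3, 16]
Visit 7 → queue [5, 12, 1, 17, 14, 3, 16]
Visit 5 → queue [12, 1, 17, 14, 3, 16]
Visit 12 → queue [1, 17, 14, 3, 16]
Visit 1 → queue [17, 14, 3, 16]
Visit 17 → queue [14, 3, 16]
Visit 14 → queue [3, 16]
Visit 3 → queue [16]
Visit 16 → queue []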